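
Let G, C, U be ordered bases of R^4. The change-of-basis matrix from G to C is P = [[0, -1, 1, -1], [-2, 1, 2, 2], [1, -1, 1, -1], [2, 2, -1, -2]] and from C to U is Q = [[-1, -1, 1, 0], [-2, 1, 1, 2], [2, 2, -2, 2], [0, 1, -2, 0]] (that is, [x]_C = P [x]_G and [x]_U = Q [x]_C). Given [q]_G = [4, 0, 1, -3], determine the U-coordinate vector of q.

[16, 14, -6, -28]

Composing the changes, [q]_U = Q P [q]_G.
Q P = [[3, -1, -2, -2], [3, 6, -1, -1], [-2, 6, 2, 0], [-4, 3, 0, 4]]; applying this to [4, 0, 1, -3] gives [16, 14, -6, -28].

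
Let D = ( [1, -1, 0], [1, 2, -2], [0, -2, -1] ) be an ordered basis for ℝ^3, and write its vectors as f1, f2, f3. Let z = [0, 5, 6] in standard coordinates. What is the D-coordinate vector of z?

[1, -1, -4]

[z]_D is the unique c with M c = z, where M has columns f1, ..., f3.
Solving this 3x3 system gives c = (1, -1, -4).
Check: f1 - f2 - 4f3 = [0, 5, 6].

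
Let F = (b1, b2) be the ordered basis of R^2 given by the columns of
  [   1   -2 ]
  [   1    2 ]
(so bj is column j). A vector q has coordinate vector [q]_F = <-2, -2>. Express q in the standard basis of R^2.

q = M [q]_F, where M has columns b1, b2.
Carrying out the matrix-vector product, q = <2, -6>.

<2, -6>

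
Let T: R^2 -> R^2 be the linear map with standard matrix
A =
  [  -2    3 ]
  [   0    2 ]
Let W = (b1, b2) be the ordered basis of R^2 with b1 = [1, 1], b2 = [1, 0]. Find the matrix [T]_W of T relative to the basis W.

The j-th column of [T]_W is [T(bj)]_W.
T(b1) = A b1 = [1, 2] = 2b1 - b2, so column 1 is [2, -1].
Repeating for b2 and assembling the columns gives [[2, 0], [-1, -2]].

[[2, 0], [-1, -2]]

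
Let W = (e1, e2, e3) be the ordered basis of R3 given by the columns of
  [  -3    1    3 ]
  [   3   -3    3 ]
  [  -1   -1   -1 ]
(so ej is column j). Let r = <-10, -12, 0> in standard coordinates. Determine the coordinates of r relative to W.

<1, 2, -3>

We seek scalars with c_1 e1 + ... + c_3 e3 = r; equivalently solve M c = r where the columns of M are e1, ..., e3.
Row-reducing the augmented matrix [M | r] gives c = (1, 2, -3).
Check: e1 + 2e2 - 3e3 = <-10, -12, 0>.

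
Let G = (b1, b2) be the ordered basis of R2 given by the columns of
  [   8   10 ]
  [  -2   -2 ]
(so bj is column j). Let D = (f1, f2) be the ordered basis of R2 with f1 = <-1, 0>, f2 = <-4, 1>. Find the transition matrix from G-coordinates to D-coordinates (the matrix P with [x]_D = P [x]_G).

[[0, -2], [-2, -2]]

Take x = bj: its G-coordinates are the j-th standard unit vector, so P e_j — column j of P — equals [bj]_D.
b1 = 0·f1 - 2f2, giving column 1 = <0, -2>; repeating for each j gives P = [[0, -2], [-2, -2]].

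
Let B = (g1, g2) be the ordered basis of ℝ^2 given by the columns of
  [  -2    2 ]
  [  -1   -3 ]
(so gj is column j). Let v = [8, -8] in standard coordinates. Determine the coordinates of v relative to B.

Write v = c_1 g1 + c_2 g2 and solve for the c_i.
System: -2c_1 + 2c_2 = 8, -c_1 - 3c_2 = -8; solving gives c_1 = -1, c_2 = 3.
Check: -g1 + 3g2 = [8, -8].

[-1, 3]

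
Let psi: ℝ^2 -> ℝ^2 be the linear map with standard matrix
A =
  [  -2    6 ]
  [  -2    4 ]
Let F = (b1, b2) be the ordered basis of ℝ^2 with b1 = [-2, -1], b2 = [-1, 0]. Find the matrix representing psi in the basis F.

[[0, -2], [2, 2]]

Let P have columns b1, b2. Then [psi]_F = P^(-1) A P.
Here det P = -1, so P^(-1) is integer; computing A P first and then P^(-1)(A P) gives [[0, -2], [2, 2]].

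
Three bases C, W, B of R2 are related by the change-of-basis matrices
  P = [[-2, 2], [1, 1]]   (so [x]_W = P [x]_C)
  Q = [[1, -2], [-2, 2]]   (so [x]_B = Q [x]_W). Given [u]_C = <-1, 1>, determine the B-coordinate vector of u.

<4, -8>

Composing the changes, [u]_B = Q P [u]_C.
Q P = [[-4, 0], [6, -2]]; applying this to <-1, 1> gives <4, -8>.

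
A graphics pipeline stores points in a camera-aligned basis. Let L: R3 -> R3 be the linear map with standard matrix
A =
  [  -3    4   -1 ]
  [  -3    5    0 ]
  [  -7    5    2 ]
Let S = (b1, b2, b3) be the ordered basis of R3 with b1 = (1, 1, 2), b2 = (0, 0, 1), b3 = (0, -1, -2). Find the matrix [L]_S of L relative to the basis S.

[[-1, -1, -2], [-2, 2, 1], [-3, -1, 3]]

With P the matrix whose columns are b1, ..., b3, [L]_S = P^(-1) A P.
Column by column: L(b1) = A b1 = (-1, 2, 2); its S-coordinates (-1, -2, -3) give column 1.
Continuing for each basis vector yields [L]_S = [[-1, -1, -2], [-2, 2, 1], [-3, -1, 3]].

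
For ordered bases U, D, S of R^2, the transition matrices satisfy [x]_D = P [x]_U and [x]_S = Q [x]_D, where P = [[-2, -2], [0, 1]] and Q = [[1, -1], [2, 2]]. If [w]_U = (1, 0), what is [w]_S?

First [w]_D = P [w]_U = (-2, 0).
Then [w]_S = Q [w]_D = (-2, -4).

(-2, -4)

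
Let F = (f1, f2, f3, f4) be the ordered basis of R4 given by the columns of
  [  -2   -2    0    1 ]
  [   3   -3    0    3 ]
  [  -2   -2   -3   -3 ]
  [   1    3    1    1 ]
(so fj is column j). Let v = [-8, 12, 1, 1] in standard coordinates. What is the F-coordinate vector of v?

[v]_F is the unique c with M c = v, where M has columns f1, ..., f4.
Solving this 4x4 system gives c = (4, 0, -3, 0).
Check: 4f1 + 0·f2 - 3f3 + 0·f4 = [-8, 12, 1, 1].

[4, 0, -3, 0]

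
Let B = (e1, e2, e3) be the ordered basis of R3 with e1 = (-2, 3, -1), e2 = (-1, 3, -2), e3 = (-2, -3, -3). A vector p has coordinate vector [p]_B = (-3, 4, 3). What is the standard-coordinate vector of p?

(-4, -6, -14)

The coordinates say p = -3e1 + 4e2 + 3e3; adding the scaled basis vectors gives (-4, -6, -14).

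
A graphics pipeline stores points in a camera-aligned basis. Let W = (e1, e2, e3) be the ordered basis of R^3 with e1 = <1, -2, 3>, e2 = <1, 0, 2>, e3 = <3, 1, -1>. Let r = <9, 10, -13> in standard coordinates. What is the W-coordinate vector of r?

<-3, 0, 4>

We seek scalars with c_1 e1 + ... + c_3 e3 = r; equivalently solve M c = r where the columns of M are e1, ..., e3.
Row-reducing the augmented matrix [M | r] gives c = (-3, 0, 4).
Check: -3e1 + 0·e2 + 4e3 = <9, 10, -13>.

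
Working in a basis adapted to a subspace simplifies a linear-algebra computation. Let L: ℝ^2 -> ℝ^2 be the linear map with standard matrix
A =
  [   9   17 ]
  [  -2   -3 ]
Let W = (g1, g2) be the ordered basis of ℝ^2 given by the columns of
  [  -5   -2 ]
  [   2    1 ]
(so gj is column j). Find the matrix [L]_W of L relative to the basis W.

[[3, -1], [-2, 3]]

The j-th column of [L]_W is [L(gj)]_W.
L(g1) = A g1 = (-11, 4) = 3g1 - 2g2, so column 1 is (3, -2).
Repeating for g2 and assembling the columns gives [[3, -1], [-2, 3]].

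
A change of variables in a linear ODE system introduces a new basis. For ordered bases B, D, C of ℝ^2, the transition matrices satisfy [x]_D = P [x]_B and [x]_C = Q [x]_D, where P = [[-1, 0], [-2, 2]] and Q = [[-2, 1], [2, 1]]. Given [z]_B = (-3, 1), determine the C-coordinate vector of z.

Apply P to get D-coordinates (3, 8), then Q to get C-coordinates.
The result is [z]_C = (2, 14).

(2, 14)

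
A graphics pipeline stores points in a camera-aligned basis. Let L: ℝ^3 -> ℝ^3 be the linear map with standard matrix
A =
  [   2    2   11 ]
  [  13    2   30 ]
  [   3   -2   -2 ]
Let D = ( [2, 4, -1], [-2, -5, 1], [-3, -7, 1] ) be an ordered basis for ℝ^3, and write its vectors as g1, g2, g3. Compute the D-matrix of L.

[[-2, -2, 2], [-1, 1, 2], [-1, -1, 3]]

The j-th column of [L]_D is [L(gj)]_D.
L(g1) = A g1 = [1, 4, 0] = -2g1 - g2 - g3, so column 1 is [-2, -1, -1].
Repeating for g2, g3 and assembling the columns gives [[-2, -2, 2], [-1, 1, 2], [-1, -1, 3]].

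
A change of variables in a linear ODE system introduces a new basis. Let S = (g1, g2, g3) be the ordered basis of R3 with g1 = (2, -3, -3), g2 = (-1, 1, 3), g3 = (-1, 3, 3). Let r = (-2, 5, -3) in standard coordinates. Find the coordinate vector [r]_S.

(-3, -4, 0)

Write r = c_1 g1 + ... + c_3 g3 and solve for the c_i.
Solving this 3x3 system gives c = (-3, -4, 0).
Check: -3g1 - 4g2 + 0·g3 = (-2, 5, -3).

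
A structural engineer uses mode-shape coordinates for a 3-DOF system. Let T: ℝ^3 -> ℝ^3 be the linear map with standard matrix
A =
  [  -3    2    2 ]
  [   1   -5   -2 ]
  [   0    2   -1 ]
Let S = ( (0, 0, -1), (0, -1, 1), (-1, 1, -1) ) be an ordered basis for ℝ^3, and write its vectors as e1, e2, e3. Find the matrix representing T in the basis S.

With P the matrix whose columns are e1, ..., e3, [T]_S = P^(-1) A P.
Column by column: T(e1) = A e1 = (-2, 2, 1); its S-coordinates (-3, 0, 2) give column 1.
Continuing for each basis vector yields [T]_S = [[-3, 0, 1], [0, -3, 1], [2, 0, -3]].

[[-3, 0, 1], [0, -3, 1], [2, 0, -3]]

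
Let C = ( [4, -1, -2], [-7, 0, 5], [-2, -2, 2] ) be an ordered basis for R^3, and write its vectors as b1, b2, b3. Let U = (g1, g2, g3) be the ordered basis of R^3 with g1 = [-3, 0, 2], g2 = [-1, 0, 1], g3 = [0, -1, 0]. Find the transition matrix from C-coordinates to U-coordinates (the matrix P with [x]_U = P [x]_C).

Let M have columns bj and N have columns gj. Then for every x, N [x]_U = x = M [x]_C, so P = N^(-1) M.
Since det N = -1, N^(-1) has integer entries; multiplying gives P = [[-2, 2, 0], [2, 1, 2], [1, 0, 2]].

[[-2, 2, 0], [2, 1, 2], [1, 0, 2]]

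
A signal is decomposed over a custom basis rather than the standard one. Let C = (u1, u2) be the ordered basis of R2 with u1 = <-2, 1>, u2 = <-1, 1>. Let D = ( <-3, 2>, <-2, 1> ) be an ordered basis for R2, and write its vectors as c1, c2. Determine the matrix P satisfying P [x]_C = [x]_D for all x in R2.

Let M have columns uj and N have columns cj. Then for every x, N [x]_D = x = M [x]_C, so P = N^(-1) M.
Since det N = 1, N^(-1) has integer entries; multiplying gives P = [[0, 1], [1, -1]].

[[0, 1], [1, -1]]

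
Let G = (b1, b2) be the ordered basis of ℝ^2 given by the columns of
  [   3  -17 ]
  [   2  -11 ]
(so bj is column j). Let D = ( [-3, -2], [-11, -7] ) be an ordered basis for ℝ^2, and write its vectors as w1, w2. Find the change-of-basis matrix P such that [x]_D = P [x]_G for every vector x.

[[-1, 2], [0, 1]]

Let M have columns bj and N have columns wj. Then for every x, N [x]_D = x = M [x]_G, so P = N^(-1) M.
Since det N = -1, N^(-1) has integer entries; multiplying gives P = [[-1, 2], [0, 1]].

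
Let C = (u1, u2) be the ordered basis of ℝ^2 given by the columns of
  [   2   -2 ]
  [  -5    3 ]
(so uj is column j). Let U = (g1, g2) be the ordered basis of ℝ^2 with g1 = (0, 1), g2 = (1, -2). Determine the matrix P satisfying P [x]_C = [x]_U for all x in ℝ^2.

Let M have columns uj and N have columns gj. Then for every x, N [x]_U = x = M [x]_C, so P = N^(-1) M.
Since det N = -1, N^(-1) has integer entries; multiplying gives P = [[-1, -1], [2, -2]].

[[-1, -1], [2, -2]]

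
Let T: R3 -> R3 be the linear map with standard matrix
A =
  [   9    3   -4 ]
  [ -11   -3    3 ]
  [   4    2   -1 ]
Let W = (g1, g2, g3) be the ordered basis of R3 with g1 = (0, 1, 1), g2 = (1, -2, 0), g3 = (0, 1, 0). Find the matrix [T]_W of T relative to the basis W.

The j-th column of [T]_W is [T(gj)]_W.
T(g1) = A g1 = (-1, 0, 1) = g1 - g2 - 3g3, so column 1 is (1, -1, -3).
Repeating for g2, g3 and assembling the columns gives [[1, 0, 2], [-1, 3, 3], [-3, 1, 1]].

[[1, 0, 2], [-1, 3, 3], [-3, 1, 1]]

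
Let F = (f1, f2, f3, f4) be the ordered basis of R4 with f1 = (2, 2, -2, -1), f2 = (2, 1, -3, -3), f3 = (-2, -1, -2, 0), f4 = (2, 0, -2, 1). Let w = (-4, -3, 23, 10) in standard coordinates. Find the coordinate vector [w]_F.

(-2, -3, -4, -1)

[w]_F is the unique c with M c = w, where M has columns f1, ..., f4.
Row-reducing the augmented matrix [M | w] gives c = (-2, -3, -4, -1).
Check: -2f1 - 3f2 - 4f3 - f4 = (-4, -3, 23, 10).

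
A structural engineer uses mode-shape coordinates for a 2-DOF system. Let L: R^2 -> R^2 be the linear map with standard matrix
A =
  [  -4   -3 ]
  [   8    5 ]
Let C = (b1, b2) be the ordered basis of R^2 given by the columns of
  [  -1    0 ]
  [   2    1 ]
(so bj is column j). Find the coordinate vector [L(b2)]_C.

[3, -1]

Column 2 of [L]_C is the C-coordinate vector of L(b2).
In standard coordinates L(b2) = A b2 = [-3, 5].
Converting to C: [-3, 5] = 3b1 - b2, so the coordinate vector is [3, -1].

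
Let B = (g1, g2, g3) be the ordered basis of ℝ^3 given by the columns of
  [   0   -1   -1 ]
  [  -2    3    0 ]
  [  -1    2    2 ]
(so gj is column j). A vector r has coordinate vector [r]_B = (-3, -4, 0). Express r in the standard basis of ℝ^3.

r = M [r]_B, where M has columns g1, ..., g3.
Carrying out the matrix-vector product, r = (4, -6, -5).

(4, -6, -5)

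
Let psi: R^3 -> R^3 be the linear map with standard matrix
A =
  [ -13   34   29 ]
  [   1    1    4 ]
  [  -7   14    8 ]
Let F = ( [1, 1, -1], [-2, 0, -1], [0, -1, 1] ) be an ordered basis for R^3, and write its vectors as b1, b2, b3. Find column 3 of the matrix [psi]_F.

[1, 3, -2]

Column 3 of [psi]_F is the F-coordinate vector of psi(b3).
In standard coordinates psi(b3) = A b3 = [-5, 3, -6].
Converting to F: [-5, 3, -6] = b1 + 3b2 - 2b3, so the coordinate vector is [1, 3, -2].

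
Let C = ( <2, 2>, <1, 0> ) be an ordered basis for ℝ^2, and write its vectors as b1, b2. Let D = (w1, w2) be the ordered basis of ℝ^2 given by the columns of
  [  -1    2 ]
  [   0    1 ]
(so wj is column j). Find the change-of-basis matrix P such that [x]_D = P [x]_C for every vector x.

[[2, -1], [2, 0]]

Take x = bj: its C-coordinates are the j-th standard unit vector, so P e_j — column j of P — equals [bj]_D.
b1 = 2w1 + 2w2, giving column 1 = <2, 2>; repeating for each j gives P = [[2, -1], [2, 0]].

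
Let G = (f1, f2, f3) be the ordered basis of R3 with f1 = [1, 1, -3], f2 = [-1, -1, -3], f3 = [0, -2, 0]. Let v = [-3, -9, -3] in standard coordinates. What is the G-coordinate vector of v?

We seek scalars with c_1 f1 + ... + c_3 f3 = v; equivalently solve M c = v where the columns of M are f1, ..., f3.
Solving this 3x3 system gives c = (-1, 2, 3).
Check: -f1 + 2f2 + 3f3 = [-3, -9, -3].

[-1, 2, 3]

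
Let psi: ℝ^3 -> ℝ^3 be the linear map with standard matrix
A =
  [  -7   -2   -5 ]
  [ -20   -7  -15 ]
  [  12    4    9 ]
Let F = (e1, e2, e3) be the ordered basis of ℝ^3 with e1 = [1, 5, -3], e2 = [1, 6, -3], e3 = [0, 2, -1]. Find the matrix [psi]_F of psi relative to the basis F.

With P the matrix whose columns are e1, ..., e3, [psi]_F = P^(-1) A P.
Column by column: psi(e1) = A e1 = [-2, -10, 5]; its F-coordinates [0, -2, 1] give column 1.
Continuing for each basis vector yields [psi]_F = [[0, -1, 1], [-2, -3, 0], [1, 3, -2]].

[[0, -1, 1], [-2, -3, 0], [1, 3, -2]]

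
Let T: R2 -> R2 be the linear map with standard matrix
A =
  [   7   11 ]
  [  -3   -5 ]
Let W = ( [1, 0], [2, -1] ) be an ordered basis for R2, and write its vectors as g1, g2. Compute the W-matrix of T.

The j-th column of [T]_W is [T(gj)]_W.
T(g1) = A g1 = [7, -3] = g1 + 3g2, so column 1 is [1, 3].
Repeating for g2 and assembling the columns gives [[1, 1], [3, 1]].

[[1, 1], [3, 1]]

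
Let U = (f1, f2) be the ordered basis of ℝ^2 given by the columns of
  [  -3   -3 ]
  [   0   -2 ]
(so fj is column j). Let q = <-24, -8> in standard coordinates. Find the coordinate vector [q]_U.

<4, 4>

Write q = c_1 f1 + c_2 f2 and solve for the c_i.
System: -3c_1 - 3c_2 = -24, 0c_1 - 2c_2 = -8; solving gives c_1 = 4, c_2 = 4.
Check: 4f1 + 4f2 = <-24, -8>.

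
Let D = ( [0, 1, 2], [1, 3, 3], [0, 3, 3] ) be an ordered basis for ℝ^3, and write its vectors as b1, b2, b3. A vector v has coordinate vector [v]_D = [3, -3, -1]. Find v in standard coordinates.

v = M [v]_D, where M has columns b1, ..., b3.
Carrying out the matrix-vector product, v = [-3, -9, -6].

[-3, -9, -6]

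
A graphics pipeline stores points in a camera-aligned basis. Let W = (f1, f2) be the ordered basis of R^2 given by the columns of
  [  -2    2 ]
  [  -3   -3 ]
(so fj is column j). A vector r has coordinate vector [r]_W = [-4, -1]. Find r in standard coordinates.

The coordinates say r = -4f1 - f2; adding the scaled basis vectors gives [6, 15].

[6, 15]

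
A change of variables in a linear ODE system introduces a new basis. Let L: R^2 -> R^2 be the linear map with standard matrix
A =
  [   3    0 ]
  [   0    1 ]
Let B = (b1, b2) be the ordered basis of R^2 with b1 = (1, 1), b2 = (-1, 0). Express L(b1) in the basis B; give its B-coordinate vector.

(1, -2)

Compute L(b1) = A b1 = (3, 1) in standard coordinates.
Then write this in B-coordinates: solve for y in y_1 b1 + y_2 b2 = (3, 1).
This gives y = (1, -2), which is column 1 of [L]_B.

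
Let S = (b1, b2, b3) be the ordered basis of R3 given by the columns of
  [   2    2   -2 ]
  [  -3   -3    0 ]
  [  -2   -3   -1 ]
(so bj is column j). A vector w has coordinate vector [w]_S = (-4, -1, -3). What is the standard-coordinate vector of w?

By definition w = -4b1 - b2 - 3b3.
Summing componentwise gives (-4, 15, 14).

(-4, 15, 14)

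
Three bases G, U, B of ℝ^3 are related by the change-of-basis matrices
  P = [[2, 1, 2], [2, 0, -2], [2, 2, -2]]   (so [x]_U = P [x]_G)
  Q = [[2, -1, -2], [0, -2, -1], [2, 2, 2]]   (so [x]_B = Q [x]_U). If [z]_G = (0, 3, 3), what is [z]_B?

(24, 12, 6)

Apply P to get U-coordinates (9, -6, 0), then Q to get B-coordinates.
The result is [z]_B = (24, 12, 6).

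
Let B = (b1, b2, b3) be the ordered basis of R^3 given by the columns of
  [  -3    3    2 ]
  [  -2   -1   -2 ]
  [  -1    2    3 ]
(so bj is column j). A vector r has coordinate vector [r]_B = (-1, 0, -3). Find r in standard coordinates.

(-3, 8, -8)

r = M [r]_B, where M has columns b1, ..., b3.
Carrying out the matrix-vector product, r = (-3, 8, -8).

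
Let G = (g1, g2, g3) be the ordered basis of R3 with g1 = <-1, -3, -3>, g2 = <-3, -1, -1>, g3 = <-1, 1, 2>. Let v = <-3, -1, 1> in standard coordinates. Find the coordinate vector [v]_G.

<1, 0, 2>

We seek scalars with c_1 g1 + ... + c_3 g3 = v; equivalently solve M c = v where the columns of M are g1, ..., g3.
Solving this 3x3 system gives c = (1, 0, 2).
Check: g1 + 0·g2 + 2g3 = <-3, -1, 1>.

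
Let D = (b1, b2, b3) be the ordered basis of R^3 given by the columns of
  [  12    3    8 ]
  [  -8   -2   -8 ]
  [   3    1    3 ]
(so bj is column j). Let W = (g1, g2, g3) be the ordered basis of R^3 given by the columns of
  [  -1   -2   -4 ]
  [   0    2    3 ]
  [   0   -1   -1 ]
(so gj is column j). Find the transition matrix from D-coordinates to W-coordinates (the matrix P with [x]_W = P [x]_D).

[[-2, -1, 2], [-1, -1, -1], [-2, 0, -2]]

Let M have columns bj and N have columns gj. Then for every x, N [x]_W = x = M [x]_D, so P = N^(-1) M.
Since det N = -1, N^(-1) has integer entries; multiplying gives P = [[-2, -1, 2], [-1, -1, -1], [-2, 0, -2]].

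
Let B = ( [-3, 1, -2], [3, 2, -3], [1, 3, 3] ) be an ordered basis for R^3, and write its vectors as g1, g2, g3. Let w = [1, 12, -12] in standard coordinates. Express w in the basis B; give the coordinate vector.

Write w = c_1 g1 + ... + c_3 g3 and solve for the c_i.
Row-reducing the augmented matrix [M | w] gives c = (3, 3, 1).
Check: 3g1 + 3g2 + g3 = [1, 12, -12].

[3, 3, 1]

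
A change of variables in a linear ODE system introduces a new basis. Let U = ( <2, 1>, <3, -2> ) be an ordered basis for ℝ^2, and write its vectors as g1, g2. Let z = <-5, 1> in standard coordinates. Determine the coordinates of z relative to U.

We seek scalars with c_1 g1 + c_2 g2 = z; equivalently solve M c = z where the columns of M are g1, g2.
System: 2c_1 + 3c_2 = -5, c_1 - 2c_2 = 1; solving gives c_1 = -1, c_2 = -1.
Check: -g1 - g2 = <-5, 1>.

<-1, -1>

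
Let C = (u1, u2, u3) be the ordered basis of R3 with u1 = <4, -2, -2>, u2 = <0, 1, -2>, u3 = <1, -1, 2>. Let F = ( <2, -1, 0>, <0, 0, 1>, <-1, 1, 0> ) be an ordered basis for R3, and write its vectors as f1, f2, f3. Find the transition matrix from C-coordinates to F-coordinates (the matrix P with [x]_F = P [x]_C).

Let M have columns uj and N have columns fj. Then for every x, N [x]_F = x = M [x]_C, so P = N^(-1) M.
Since det N = -1, N^(-1) has integer entries; multiplying gives P = [[2, 1, 0], [-2, -2, 2], [0, 2, -1]].

[[2, 1, 0], [-2, -2, 2], [0, 2, -1]]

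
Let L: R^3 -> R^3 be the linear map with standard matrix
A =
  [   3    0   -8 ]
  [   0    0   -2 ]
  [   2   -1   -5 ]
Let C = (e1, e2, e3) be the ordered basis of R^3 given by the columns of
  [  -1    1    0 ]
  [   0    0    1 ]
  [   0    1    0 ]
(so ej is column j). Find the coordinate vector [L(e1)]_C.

Compute L(e1) = A e1 = [-3, 0, -2] in standard coordinates.
Then write this in C-coordinates: solve for y in y_1 e1 + ... + y_3 e3 = [-3, 0, -2].
This gives y = [1, -2, 0], which is column 1 of [L]_C.

[1, -2, 0]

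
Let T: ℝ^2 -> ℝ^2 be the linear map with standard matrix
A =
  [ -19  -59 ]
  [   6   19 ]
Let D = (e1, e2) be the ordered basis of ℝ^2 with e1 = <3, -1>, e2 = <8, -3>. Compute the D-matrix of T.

The j-th column of [T]_D is [T(ej)]_D.
T(e1) = A e1 = <2, -1> = -2e1 + e2, so column 1 is <-2, 1>.
Repeating for e2 and assembling the columns gives [[-2, 3], [1, 2]].

[[-2, 3], [1, 2]]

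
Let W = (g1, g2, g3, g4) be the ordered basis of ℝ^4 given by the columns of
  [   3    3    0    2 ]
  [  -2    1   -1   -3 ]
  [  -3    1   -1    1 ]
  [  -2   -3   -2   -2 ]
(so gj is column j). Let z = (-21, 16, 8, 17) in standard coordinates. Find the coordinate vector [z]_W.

Write z = c_1 g1 + ... + c_4 g4 and solve for the c_i.
Gaussian elimination on [M | z] yields c = (-4, -1, 0, -3).
Check: -4g1 - g2 + 0·g3 - 3g4 = (-21, 16, 8, 17).

(-4, -1, 0, -3)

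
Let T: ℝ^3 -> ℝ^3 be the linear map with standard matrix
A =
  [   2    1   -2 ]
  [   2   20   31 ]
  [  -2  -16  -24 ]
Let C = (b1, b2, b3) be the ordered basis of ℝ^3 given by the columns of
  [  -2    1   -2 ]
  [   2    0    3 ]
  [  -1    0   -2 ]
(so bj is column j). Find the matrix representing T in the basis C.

[[-2, -2, 0], [2, 2, -1], [3, 2, -2]]

Let P have columns b1, ..., b3. Then [T]_C = P^(-1) A P.
Here det P = 1, so P^(-1) is integer; computing A P first and then P^(-1)(A P) gives [[-2, -2, 0], [2, 2, -1], [3, 2, -2]].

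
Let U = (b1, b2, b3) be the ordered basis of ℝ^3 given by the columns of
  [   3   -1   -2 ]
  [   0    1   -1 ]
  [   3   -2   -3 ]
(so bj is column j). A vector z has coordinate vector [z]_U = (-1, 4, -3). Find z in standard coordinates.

By definition z = -b1 + 4b2 - 3b3.
Summing componentwise gives (-1, 7, -2).

(-1, 7, -2)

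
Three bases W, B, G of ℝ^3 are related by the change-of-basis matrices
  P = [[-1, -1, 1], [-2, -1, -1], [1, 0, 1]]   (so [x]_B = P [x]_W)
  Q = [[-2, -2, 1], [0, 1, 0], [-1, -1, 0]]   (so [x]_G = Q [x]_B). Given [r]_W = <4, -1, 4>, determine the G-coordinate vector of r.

<28, -11, 10>

Apply P to get B-coordinates <1, -11, 8>, then Q to get G-coordinates.
The result is [r]_G = <28, -11, 10>.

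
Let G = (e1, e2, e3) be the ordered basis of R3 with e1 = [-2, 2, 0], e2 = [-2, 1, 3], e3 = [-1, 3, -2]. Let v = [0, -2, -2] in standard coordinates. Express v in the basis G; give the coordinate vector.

[3, -2, -2]

Write v = c_1 e1 + ... + c_3 e3 and solve for the c_i.
Row-reducing the augmented matrix [M | v] gives c = (3, -2, -2).
Check: 3e1 - 2e2 - 2e3 = [0, -2, -2].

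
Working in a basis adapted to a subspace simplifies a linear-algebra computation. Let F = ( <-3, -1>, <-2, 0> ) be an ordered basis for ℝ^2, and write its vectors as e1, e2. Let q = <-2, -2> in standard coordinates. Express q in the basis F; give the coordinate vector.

<2, -2>

Write q = c_1 e1 + c_2 e2 and solve for the c_i.
System: -3c_1 - 2c_2 = -2, -c_1 + 0c_2 = -2; solving gives c_1 = 2, c_2 = -2.
Check: 2e1 - 2e2 = <-2, -2>.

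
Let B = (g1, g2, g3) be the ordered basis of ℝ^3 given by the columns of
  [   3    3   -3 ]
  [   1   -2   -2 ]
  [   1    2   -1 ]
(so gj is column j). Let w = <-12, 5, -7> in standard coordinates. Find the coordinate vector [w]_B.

Write w = c_1 g1 + ... + c_3 g3 and solve for the c_i.
Row-reducing the augmented matrix [M | w] gives c = (-1, -3, 0).
Check: -g1 - 3g2 + 0·g3 = <-12, 5, -7>.

<-1, -3, 0>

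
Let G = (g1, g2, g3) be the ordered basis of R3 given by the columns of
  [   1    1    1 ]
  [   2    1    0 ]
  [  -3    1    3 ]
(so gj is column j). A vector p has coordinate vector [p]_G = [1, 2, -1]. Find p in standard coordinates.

[2, 4, -4]

By definition p = g1 + 2g2 - g3.
Summing componentwise gives [2, 4, -4].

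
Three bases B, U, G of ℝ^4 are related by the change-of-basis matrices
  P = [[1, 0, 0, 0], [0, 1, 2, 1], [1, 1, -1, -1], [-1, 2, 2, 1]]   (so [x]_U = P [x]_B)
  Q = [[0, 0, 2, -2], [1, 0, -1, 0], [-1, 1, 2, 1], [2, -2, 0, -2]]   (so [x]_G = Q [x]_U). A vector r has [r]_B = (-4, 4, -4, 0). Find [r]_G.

Apply P to get U-coordinates (-4, -4, 4, 4), then Q to get G-coordinates.
The result is [r]_G = (0, -8, 12, -8).

(0, -8, 12, -8)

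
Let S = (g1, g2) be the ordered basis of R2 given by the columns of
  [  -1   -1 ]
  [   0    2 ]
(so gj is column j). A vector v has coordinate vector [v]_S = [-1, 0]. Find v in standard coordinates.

[1, 0]

The coordinates say v = -g1 + 0·g2; adding the scaled basis vectors gives [1, 0].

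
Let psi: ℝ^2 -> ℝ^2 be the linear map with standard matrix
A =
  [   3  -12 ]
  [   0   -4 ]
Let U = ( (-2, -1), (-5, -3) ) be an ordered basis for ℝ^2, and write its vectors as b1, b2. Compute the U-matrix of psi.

[[2, -3], [-2, -3]]

Let P have columns b1, b2. Then [psi]_U = P^(-1) A P.
Here det P = 1, so P^(-1) is integer; computing A P first and then P^(-1)(A P) gives [[2, -3], [-2, -3]].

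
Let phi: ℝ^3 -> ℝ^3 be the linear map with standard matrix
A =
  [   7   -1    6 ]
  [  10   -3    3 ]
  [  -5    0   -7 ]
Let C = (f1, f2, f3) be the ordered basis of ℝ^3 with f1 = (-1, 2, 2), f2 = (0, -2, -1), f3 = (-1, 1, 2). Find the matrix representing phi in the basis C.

The j-th column of [phi]_C is [phi(fj)]_C.
phi(f1) = A f1 = (3, -10, -9) = -f1 + 3f2 - 2f3, so column 1 is (-1, 3, -2).
Repeating for f2, f3 and assembling the columns gives [[-1, 1, -1], [3, 1, 1], [-2, 3, -3]].

[[-1, 1, -1], [3, 1, 1], [-2, 3, -3]]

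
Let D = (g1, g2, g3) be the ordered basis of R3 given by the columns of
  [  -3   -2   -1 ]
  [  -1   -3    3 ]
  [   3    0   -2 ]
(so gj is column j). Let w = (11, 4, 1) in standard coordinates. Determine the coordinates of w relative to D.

[w]_D is the unique c with M c = w, where M has columns g1, ..., g3.
Gaussian elimination on [M | w] yields c = (-1, -3, -2).
Check: -g1 - 3g2 - 2g3 = (11, 4, 1).

(-1, -3, -2)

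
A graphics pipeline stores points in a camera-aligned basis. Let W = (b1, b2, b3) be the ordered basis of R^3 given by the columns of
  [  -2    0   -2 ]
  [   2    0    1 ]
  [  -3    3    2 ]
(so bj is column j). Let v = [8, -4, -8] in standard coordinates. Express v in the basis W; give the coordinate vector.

[0, 0, -4]

Write v = c_1 b1 + ... + c_3 b3 and solve for the c_i.
Row-reducing the augmented matrix [M | v] gives c = (0, 0, -4).
Check: 0·b1 + 0·b2 - 4b3 = [8, -4, -8].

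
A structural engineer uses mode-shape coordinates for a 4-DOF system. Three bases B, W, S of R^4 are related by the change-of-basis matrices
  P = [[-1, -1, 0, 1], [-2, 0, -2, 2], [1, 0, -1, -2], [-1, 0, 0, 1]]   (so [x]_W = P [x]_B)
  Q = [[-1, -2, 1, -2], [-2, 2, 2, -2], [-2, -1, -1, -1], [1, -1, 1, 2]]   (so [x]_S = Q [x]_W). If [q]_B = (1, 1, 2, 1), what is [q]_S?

Apply P to get W-coordinates (-1, -4, -3, 0), then Q to get S-coordinates.
The result is [q]_S = (6, -12, 9, 0).

(6, -12, 9, 0)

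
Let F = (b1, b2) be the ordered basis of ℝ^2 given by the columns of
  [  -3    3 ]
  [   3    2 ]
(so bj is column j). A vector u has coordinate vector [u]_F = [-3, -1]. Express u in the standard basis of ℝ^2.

The coordinates say u = -3b1 - b2; adding the scaled basis vectors gives [6, -11].

[6, -11]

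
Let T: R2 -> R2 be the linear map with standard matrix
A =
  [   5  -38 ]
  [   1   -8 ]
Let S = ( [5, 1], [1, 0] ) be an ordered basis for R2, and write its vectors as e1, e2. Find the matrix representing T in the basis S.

With P the matrix whose columns are e1, e2, [T]_S = P^(-1) A P.
Column by column: T(e1) = A e1 = [-13, -3]; its S-coordinates [-3, 2] give column 1.
Continuing for each basis vector yields [T]_S = [[-3, 1], [2, 0]].

[[-3, 1], [2, 0]]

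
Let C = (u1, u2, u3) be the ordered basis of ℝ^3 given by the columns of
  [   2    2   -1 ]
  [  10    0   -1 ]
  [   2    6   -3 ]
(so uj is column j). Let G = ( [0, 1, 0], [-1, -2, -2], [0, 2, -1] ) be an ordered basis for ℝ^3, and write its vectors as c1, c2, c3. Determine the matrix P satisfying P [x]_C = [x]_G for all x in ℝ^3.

Column j of P is [uj]_G, since P maps C-coordinates to G-coordinates.
Expressing u1 in G: u1 = 2c1 - 2c2 + 2c3, so column 1 of P is [2, -2, 2].
Doing the same for each uj gives P = [[2, 0, -1], [-2, -2, 1], [2, -2, 1]].

[[2, 0, -1], [-2, -2, 1], [2, -2, 1]]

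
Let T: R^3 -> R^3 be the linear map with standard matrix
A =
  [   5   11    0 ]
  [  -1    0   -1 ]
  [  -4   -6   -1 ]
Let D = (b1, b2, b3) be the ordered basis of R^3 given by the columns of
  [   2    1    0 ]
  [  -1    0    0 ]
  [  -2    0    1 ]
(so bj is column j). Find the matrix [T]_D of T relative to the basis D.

Let P have columns b1, ..., b3. Then [T]_D = P^(-1) A P.
Here det P = 1, so P^(-1) is integer; computing A P first and then P^(-1)(A P) gives [[0, 1, 1], [-1, 3, -2], [0, -2, 1]].

[[0, 1, 1], [-1, 3, -2], [0, -2, 1]]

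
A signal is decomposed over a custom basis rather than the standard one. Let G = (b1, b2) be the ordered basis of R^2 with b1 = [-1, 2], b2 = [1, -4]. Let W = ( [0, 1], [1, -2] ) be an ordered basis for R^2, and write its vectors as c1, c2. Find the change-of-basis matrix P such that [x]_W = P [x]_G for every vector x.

Let M have columns bj and N have columns cj. Then for every x, N [x]_W = x = M [x]_G, so P = N^(-1) M.
Since det N = -1, N^(-1) has integer entries; multiplying gives P = [[0, -2], [-1, 1]].

[[0, -2], [-1, 1]]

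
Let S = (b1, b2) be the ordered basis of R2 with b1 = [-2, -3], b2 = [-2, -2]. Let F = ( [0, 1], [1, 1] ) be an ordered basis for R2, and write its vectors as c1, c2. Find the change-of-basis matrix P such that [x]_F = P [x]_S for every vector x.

[[-1, 0], [-2, -2]]

Let M have columns bj and N have columns cj. Then for every x, N [x]_F = x = M [x]_S, so P = N^(-1) M.
Since det N = -1, N^(-1) has integer entries; multiplying gives P = [[-1, 0], [-2, -2]].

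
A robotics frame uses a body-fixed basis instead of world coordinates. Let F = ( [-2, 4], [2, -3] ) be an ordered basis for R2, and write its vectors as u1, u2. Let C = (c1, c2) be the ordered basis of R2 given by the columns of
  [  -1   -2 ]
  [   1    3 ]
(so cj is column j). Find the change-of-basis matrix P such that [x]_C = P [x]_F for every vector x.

Take x = uj: its F-coordinates are the j-th standard unit vector, so P e_j — column j of P — equals [uj]_C.
u1 = -2c1 + 2c2, giving column 1 = [-2, 2]; repeating for each j gives P = [[-2, 0], [2, -1]].

[[-2, 0], [2, -1]]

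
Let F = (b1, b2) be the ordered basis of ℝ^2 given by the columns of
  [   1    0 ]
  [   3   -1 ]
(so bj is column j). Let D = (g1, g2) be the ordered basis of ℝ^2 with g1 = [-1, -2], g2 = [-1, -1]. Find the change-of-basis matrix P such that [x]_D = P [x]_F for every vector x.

Take x = bj: its F-coordinates are the j-th standard unit vector, so P e_j — column j of P — equals [bj]_D.
b1 = -2g1 + g2, giving column 1 = [-2, 1]; repeating for each j gives P = [[-2, 1], [1, -1]].

[[-2, 1], [1, -1]]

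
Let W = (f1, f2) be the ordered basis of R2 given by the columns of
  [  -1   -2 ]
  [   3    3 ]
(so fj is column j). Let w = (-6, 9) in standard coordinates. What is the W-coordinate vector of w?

[w]_W is the unique c with M c = w, where M has columns f1, f2.
System: -c_1 - 2c_2 = -6, 3c_1 + 3c_2 = 9; solving gives c_1 = 0, c_2 = 3.
Check: 0·f1 + 3f2 = (-6, 9).

(0, 3)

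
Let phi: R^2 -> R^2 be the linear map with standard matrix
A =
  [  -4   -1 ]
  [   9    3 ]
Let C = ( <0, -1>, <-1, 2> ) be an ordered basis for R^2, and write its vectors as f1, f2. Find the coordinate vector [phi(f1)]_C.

Column 1 of [phi]_C is the C-coordinate vector of phi(f1).
In standard coordinates phi(f1) = A f1 = <1, -3>.
Converting to C: <1, -3> = f1 - f2, so the coordinate vector is <1, -1>.

<1, -1>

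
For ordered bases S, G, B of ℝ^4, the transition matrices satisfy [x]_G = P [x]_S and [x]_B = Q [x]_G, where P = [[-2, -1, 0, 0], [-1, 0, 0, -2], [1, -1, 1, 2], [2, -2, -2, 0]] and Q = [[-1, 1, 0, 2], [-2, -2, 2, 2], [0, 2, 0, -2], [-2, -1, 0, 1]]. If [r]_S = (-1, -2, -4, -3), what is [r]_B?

(23, -20, -6, -5)

Composing the changes, [r]_B = Q P [r]_S.
Q P = [[5, -3, -4, -2], [12, -4, -2, 8], [-6, 4, 4, -4], [7, 0, -2, 2]]; applying this to (-1, -2, -4, -3) gives (23, -20, -6, -5).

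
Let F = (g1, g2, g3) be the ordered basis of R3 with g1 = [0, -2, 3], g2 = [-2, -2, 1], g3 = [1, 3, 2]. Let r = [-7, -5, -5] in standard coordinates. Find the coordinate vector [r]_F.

[-2, 3, -1]

Write r = c_1 g1 + ... + c_3 g3 and solve for the c_i.
Row-reducing the augmented matrix [M | r] gives c = (-2, 3, -1).
Check: -2g1 + 3g2 - g3 = [-7, -5, -5].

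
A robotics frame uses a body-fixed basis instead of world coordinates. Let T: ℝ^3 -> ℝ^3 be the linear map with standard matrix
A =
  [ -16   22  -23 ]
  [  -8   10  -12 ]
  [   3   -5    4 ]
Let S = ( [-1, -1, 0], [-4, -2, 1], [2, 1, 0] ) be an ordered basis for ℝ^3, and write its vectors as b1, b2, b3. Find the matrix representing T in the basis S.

[[-2, -3, 2], [2, 2, 1], [0, 1, -2]]

With P the matrix whose columns are b1, ..., b3, [T]_S = P^(-1) A P.
Column by column: T(b1) = A b1 = [-6, -2, 2]; its S-coordinates [-2, 2, 0] give column 1.
Continuing for each basis vector yields [T]_S = [[-2, -3, 2], [2, 2, 1], [0, 1, -2]].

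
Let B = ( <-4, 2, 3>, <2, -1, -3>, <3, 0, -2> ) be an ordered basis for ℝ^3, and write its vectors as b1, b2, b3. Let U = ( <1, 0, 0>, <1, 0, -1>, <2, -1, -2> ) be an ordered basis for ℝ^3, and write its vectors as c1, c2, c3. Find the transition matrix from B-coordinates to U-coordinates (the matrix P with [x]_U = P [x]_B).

Let M have columns bj and N have columns cj. Then for every x, N [x]_U = x = M [x]_B, so P = N^(-1) M.
Since det N = -1, N^(-1) has integer entries; multiplying gives P = [[-1, -1, 1], [1, 1, 2], [-2, 1, 0]].

[[-1, -1, 1], [1, 1, 2], [-2, 1, 0]]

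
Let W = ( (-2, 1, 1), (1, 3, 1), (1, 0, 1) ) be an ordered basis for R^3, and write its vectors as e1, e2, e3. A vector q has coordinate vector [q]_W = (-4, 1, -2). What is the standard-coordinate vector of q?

q = M [q]_W, where M has columns e1, ..., e3.
Carrying out the matrix-vector product, q = (7, -1, -5).

(7, -1, -5)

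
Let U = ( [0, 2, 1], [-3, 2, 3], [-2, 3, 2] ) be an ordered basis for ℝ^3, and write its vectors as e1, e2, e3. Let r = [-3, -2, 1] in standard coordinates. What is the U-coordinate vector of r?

[-2, 1, 0]

Write r = c_1 e1 + ... + c_3 e3 and solve for the c_i.
Gaussian elimination on [M | r] yields c = (-2, 1, 0).
Check: -2e1 + e2 + 0·e3 = [-3, -2, 1].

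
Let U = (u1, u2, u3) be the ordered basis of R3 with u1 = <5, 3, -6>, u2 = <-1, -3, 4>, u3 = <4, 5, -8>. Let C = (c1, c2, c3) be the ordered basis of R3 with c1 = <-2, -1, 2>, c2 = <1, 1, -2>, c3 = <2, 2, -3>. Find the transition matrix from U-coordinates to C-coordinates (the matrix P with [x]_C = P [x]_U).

[[-2, -2, 1], [1, -1, 2], [0, -2, 2]]

Let M have columns uj and N have columns cj. Then for every x, N [x]_C = x = M [x]_U, so P = N^(-1) M.
Since det N = -1, N^(-1) has integer entries; multiplying gives P = [[-2, -2, 1], [1, -1, 2], [0, -2, 2]].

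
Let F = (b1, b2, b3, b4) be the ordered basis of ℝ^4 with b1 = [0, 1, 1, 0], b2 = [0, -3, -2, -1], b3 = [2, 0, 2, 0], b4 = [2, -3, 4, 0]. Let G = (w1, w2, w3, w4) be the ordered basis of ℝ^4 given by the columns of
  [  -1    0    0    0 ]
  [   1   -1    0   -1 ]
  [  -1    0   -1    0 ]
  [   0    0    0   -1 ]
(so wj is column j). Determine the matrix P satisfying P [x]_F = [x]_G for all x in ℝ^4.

Let M have columns bj and N have columns wj. Then for every x, N [x]_G = x = M [x]_F, so P = N^(-1) M.
Since det N = 1, N^(-1) has integer entries; multiplying gives P = [[0, 0, -2, -2], [-1, 2, -2, 1], [-1, 2, 0, -2], [0, 1, 0, 0]].

[[0, 0, -2, -2], [-1, 2, -2, 1], [-1, 2, 0, -2], [0, 1, 0, 0]]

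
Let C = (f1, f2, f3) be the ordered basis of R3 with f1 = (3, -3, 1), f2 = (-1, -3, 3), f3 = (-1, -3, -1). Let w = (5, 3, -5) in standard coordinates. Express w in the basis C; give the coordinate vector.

[w]_C is the unique c with M c = w, where M has columns f1, ..., f3.
Gaussian elimination on [M | w] yields c = (1, -2, 0).
Check: f1 - 2f2 + 0·f3 = (5, 3, -5).

(1, -2, 0)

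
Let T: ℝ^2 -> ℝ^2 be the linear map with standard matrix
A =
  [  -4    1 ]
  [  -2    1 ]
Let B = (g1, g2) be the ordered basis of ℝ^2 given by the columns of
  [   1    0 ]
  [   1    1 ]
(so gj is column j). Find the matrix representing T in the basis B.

[[-3, 1], [2, 0]]

With P the matrix whose columns are g1, g2, [T]_B = P^(-1) A P.
Column by column: T(g1) = A g1 = [-3, -1]; its B-coordinates [-3, 2] give column 1.
Continuing for each basis vector yields [T]_B = [[-3, 1], [2, 0]].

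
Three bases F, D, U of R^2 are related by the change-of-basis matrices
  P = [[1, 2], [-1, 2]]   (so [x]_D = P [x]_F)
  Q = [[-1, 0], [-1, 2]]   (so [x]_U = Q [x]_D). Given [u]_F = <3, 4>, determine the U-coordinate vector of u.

<-11, -1>

First [u]_D = P [u]_F = <11, 5>.
Then [u]_U = Q [u]_D = <-11, -1>.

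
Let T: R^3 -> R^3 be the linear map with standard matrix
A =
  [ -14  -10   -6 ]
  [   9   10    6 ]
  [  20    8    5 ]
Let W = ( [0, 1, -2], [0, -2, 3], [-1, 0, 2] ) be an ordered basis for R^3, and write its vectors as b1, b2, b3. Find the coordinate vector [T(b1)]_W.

[2, 2, -2]

Compute T(b1) = A b1 = [2, -2, -2] in standard coordinates.
Then write this in W-coordinates: solve for y in y_1 b1 + ... + y_3 b3 = [2, -2, -2].
This gives y = [2, 2, -2], which is column 1 of [T]_W.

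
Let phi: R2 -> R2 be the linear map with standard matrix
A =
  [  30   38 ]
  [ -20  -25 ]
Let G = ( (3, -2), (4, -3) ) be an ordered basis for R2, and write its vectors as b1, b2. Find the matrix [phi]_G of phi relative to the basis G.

[[2, -2], [2, 3]]

With P the matrix whose columns are b1, b2, [phi]_G = P^(-1) A P.
Column by column: phi(b1) = A b1 = (14, -10); its G-coordinates (2, 2) give column 1.
Continuing for each basis vector yields [phi]_G = [[2, -2], [2, 3]].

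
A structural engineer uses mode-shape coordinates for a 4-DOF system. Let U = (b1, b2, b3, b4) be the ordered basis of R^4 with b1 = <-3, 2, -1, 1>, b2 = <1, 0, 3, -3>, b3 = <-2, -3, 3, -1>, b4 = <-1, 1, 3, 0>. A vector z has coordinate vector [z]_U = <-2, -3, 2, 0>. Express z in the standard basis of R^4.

The coordinates say z = -2b1 - 3b2 + 2b3 + 0·b4; adding the scaled basis vectors gives <-1, -10, -1, 5>.

<-1, -10, -1, 5>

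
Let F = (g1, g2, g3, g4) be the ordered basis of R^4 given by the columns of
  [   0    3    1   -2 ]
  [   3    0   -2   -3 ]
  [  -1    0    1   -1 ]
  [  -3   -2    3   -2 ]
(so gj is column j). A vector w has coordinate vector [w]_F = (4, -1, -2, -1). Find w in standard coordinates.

By definition w = 4g1 - g2 - 2g3 - g4.
Summing componentwise gives (-3, 19, -5, -14).

(-3, 19, -5, -14)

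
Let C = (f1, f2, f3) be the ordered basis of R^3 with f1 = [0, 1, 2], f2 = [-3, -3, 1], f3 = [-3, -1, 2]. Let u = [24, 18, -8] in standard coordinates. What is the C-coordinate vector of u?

[2, -4, -4]

Write u = c_1 f1 + ... + c_3 f3 and solve for the c_i.
Gaussian elimination on [M | u] yields c = (2, -4, -4).
Check: 2f1 - 4f2 - 4f3 = [24, 18, -8].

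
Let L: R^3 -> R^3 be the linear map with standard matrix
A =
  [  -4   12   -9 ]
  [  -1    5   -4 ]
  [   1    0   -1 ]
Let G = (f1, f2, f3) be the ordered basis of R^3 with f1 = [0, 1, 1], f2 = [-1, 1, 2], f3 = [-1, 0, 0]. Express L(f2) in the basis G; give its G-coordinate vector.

[-1, -1, 3]

Column 2 of [L]_G is the G-coordinate vector of L(f2).
In standard coordinates L(f2) = A f2 = [-2, -2, -3].
Converting to G: [-2, -2, -3] = -f1 - f2 + 3f3, so the coordinate vector is [-1, -1, 3].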